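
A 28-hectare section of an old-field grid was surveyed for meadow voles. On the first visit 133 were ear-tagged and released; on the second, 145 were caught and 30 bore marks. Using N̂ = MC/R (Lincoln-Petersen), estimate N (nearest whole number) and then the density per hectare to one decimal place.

density ≈ 23.0 meadow voles per hectare

N̂ = 133·145/30 = 19285/30 ≈ 642.8 → 643
Density = N̂ / area = 643 / 28 ≈ 22.96 → 23.0 per hectare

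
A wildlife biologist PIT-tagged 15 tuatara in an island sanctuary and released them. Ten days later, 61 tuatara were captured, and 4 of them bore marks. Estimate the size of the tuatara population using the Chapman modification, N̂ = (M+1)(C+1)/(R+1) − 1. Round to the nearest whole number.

N̂ = (15+1)(61+1)/(4+1) − 1 = 16·62/5 − 1
= 992/5 − 1 ≈ 198.4 − 1 ≈ 197.4 → 197

N ≈ 197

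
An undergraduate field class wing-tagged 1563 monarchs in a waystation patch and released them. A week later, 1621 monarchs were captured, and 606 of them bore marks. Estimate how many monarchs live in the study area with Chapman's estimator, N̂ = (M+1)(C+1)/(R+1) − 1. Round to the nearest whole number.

N̂ = (1563+1)(1621+1)/(606+1) − 1 = 1564·1622/607 − 1
= 2536808/607 − 1 ≈ 4179.3 − 1 ≈ 4178.3 → 4178

N ≈ 4178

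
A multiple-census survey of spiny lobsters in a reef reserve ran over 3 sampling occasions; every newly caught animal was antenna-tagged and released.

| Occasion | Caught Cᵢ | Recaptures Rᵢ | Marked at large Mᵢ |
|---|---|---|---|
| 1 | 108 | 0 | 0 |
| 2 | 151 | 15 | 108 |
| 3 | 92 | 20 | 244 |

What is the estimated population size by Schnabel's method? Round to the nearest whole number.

N ≈ 1107

Σ MᵢCᵢ = 0·108 + 108·151 + 244·92 = 0 + 16308 + 22448 = 38756
Σ Rᵢ = 0 + 15 + 20 = 35
N̂ = 38756 / 35 ≈ 1107.3 → 1107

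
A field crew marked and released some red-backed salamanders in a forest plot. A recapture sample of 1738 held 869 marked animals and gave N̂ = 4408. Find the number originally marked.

M = 2204

From N = M·C/R: M = N·R / C = 4408·869 / 1738 = 3830552 / 1738 = 2204.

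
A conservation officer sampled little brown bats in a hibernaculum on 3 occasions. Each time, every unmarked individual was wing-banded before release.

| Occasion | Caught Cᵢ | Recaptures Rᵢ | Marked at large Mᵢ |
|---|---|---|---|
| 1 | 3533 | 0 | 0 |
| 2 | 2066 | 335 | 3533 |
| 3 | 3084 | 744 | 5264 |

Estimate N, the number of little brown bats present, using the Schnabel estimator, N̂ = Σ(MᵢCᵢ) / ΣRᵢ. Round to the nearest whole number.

Σ MᵢCᵢ = 0·3533 + 3533·2066 + 5264·3084 = 0 + 7299178 + 16234176 = 23533354
Σ Rᵢ = 0 + 335 + 744 = 1079
N̂ = 23533354 / 1079 ≈ 21810.3 → 21810

N ≈ 21,810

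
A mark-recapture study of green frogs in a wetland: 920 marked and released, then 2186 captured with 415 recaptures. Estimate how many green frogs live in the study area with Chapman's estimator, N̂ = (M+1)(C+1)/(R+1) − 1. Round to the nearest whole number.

N̂ = (920+1)(2186+1)/(415+1) − 1 = 921·2187/416 − 1
= 2014227/416 − 1 ≈ 4841.9 − 1 ≈ 4840.9 → 4841

N ≈ 4841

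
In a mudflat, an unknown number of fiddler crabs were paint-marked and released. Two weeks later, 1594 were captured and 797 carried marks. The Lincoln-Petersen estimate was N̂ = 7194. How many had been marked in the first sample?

M = 3597

From N = M·C/R: M = N·R / C = 7194·797 / 1594 = 5733618 / 1594 = 3597.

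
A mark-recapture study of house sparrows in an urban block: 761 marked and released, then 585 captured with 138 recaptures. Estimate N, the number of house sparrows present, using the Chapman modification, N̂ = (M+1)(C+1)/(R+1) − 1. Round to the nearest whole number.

N ≈ 3211

N̂ = (761+1)(585+1)/(138+1) − 1 = 762·586/139 − 1
= 446532/139 − 1 ≈ 3212.46 − 1 ≈ 3211.46 → 3211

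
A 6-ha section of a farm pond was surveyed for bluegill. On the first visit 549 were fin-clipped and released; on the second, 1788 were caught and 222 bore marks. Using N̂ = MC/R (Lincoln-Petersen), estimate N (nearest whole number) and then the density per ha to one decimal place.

density ≈ 737.0 bluegill per ha

N̂ = 549·1788/222 = 981612/222 ≈ 4421.7 → 4422
Density = N̂ / area = 4422 / 6 = 737.0 per ha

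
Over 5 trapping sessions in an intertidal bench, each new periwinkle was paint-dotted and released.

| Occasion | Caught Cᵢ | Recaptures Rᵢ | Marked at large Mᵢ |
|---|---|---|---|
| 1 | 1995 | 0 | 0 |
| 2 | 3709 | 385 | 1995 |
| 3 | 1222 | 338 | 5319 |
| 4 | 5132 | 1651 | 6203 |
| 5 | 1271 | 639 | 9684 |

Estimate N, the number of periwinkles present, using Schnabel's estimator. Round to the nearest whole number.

Σ MᵢCᵢ = 0·1995 + 1995·3709 + 5319·1222 + 6203·5132 + 9684·1271 = 0 + 7399455 + 6499818 + 31833796 + 12308364 = 58041433
Σ Rᵢ = 0 + 385 + 338 + 1651 + 639 = 3013
N̂ = 58041433 / 3013 ≈ 19263.7 → 19264

N ≈ 19,264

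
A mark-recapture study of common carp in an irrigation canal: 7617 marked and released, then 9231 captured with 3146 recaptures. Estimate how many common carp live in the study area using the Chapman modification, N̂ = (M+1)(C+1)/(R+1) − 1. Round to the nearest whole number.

N ≈ 22,347

N̂ = (7617+1)(9231+1)/(3146+1) − 1 = 7618·9232/3147 − 1
= 70329376/3147 − 1 ≈ 22348.1 − 1 ≈ 22347.1 → 22347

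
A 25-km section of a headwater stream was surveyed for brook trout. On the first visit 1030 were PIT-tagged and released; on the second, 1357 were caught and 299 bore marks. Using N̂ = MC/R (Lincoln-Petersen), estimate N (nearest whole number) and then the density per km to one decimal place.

N̂ = 1030·1357/299 = 1397710/299 ≈ 4674.6 → 4675
Density = N̂ / area = 4675 / 25 = 187.0 per km

density ≈ 187.0 brook trout per km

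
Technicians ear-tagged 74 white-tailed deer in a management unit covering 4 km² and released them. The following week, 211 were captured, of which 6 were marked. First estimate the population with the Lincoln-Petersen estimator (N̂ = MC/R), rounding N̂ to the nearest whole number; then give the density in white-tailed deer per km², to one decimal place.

density ≈ 650.5 white-tailed deer per km²

N̂ = 74·211/6 = 15614/6 ≈ 2602.3 → 2602
Density = N̂ / area = 2602 / 4 ≈ 650.50 → 650.5 per km²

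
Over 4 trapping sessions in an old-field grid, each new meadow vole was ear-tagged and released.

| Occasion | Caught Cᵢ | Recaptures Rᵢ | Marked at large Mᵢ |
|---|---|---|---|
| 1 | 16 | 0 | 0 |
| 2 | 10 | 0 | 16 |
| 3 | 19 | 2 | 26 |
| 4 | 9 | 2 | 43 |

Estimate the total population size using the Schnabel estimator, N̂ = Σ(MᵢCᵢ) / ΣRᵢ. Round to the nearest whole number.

N ≈ 260

Σ MᵢCᵢ = 0·16 + 16·10 + 26·19 + 43·9 = 0 + 160 + 494 + 387 = 1041
Σ Rᵢ = 0 + 0 + 2 + 2 = 4
N̂ = 1041 / 4 ≈ 260.2 → 260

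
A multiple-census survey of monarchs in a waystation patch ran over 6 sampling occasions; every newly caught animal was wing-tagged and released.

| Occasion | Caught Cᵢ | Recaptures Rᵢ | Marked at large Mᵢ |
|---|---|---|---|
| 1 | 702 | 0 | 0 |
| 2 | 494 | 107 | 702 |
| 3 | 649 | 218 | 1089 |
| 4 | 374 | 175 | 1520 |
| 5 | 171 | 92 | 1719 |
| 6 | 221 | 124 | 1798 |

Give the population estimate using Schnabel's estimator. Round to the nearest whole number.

N ≈ 3231

Σ MᵢCᵢ = 0·702 + 702·494 + 1089·649 + 1520·374 + 1719·171 + 1798·221 = 0 + 346788 + 706761 + 568480 + 293949 + 397358 = 2313336
Σ Rᵢ = 0 + 107 + 218 + 175 + 92 + 124 = 716
N̂ = 2313336 / 716 ≈ 3230.9 → 3231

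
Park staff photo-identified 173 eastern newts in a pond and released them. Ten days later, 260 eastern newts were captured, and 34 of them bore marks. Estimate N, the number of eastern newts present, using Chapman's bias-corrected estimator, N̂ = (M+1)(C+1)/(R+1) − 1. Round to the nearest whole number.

N ≈ 1297

N̂ = (173+1)(260+1)/(34+1) − 1 = 174·261/35 − 1
= 45414/35 − 1 ≈ 1297.5 − 1 ≈ 1296.5 → 1297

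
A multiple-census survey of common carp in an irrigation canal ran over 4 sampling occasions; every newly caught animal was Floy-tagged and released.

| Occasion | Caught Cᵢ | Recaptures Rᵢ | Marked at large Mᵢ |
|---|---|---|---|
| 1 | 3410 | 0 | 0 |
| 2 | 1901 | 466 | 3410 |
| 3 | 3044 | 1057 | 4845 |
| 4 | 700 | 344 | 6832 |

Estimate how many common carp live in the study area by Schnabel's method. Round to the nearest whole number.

N ≈ 13,933

Σ MᵢCᵢ = 0·3410 + 3410·1901 + 4845·3044 + 6832·700 = 0 + 6482410 + 14748180 + 4782400 = 26012990
Σ Rᵢ = 0 + 466 + 1057 + 344 = 1867
N̂ = 26012990 / 1867 ≈ 13933.0 → 13933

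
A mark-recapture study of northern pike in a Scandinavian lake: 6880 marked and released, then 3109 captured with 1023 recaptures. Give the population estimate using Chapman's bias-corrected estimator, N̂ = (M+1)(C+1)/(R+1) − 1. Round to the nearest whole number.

N̂ = (6880+1)(3109+1)/(1023+1) − 1 = 6881·3110/1024 − 1
= 21399910/1024 − 1 ≈ 20898.3 − 1 ≈ 20897.3 → 20897

N ≈ 20,897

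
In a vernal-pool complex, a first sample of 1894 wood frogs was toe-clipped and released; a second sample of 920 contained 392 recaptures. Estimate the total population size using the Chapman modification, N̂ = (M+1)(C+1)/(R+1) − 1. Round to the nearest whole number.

N̂ = (1894+1)(920+1)/(392+1) − 1 = 1895·921/393 − 1
= 1745295/393 − 1 ≈ 4441.0 − 1 ≈ 4440.0 → 4440

N ≈ 4440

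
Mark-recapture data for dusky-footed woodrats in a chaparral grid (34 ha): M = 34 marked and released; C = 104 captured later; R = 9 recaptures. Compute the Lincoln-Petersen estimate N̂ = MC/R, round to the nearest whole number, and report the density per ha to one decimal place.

N̂ = 34·104/9 = 3536/9 ≈ 392.9 → 393
Density = N̂ / area = 393 / 34 ≈ 11.56 → 11.6 per ha

density ≈ 11.6 dusky-footed woodrats per ha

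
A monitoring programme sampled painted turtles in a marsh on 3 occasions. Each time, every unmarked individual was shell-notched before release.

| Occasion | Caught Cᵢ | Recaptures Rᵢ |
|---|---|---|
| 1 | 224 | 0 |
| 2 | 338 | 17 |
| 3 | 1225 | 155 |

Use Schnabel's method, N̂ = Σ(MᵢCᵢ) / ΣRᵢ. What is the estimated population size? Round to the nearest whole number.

N ≈ 4322

Marked at large before each occasion: Mᵢ = Σⱼ<ᵢ (Cⱼ − Rⱼ) → M1=0, M2=224, M3=545
Σ MᵢCᵢ = 0·224 + 224·338 + 545·1225 = 0 + 75712 + 667625 = 743337
Σ Rᵢ = 0 + 17 + 155 = 172
N̂ = 743337 / 172 ≈ 4321.7 → 4322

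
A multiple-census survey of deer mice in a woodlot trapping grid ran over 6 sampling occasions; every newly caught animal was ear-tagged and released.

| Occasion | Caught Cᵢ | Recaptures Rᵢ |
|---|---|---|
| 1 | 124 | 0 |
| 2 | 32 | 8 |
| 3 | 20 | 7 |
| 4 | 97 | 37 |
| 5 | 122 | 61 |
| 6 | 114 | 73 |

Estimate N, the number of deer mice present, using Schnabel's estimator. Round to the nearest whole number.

N ≈ 439

Marked at large before each occasion: Mᵢ = Σⱼ<ᵢ (Cⱼ − Rⱼ) → M1=0, M2=124, M3=148, M4=161, M5=221, M6=282
Σ MᵢCᵢ = 0·124 + 124·32 + 148·20 + 161·97 + 221·122 + 282·114 = 0 + 3968 + 2960 + 15617 + 26962 + 32148 = 81655
Σ Rᵢ = 0 + 8 + 7 + 37 + 61 + 73 = 186
N̂ = 81655 / 186 ≈ 439.0 → 439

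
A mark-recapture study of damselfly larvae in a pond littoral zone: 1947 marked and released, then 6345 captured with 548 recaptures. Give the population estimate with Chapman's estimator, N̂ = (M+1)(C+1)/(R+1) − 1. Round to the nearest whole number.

N̂ = (1947+1)(6345+1)/(548+1) − 1 = 1948·6346/549 − 1
= 12362008/549 − 1 ≈ 22517.3 − 1 ≈ 22516.3 → 22516

N ≈ 22,516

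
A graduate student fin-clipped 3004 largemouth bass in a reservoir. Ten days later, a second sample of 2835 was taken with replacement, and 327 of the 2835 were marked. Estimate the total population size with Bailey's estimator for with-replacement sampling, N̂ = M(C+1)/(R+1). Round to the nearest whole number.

N̂ = 3004·(2835+1)/(327+1) = 3004·2836/328 = 8519344/328 ≈ 25973.6 → 25974

N ≈ 25,974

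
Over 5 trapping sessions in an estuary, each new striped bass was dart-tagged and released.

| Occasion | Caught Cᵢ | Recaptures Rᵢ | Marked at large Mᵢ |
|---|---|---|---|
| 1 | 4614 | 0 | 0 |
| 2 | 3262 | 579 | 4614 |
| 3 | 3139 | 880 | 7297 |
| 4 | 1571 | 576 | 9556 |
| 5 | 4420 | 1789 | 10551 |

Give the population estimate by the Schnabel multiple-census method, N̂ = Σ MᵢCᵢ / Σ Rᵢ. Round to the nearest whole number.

Σ MᵢCᵢ = 0·4614 + 4614·3262 + 7297·3139 + 9556·1571 + 10551·4420 = 0 + 15050868 + 22905283 + 15012476 + 46635420 = 99604047
Σ Rᵢ = 0 + 579 + 880 + 576 + 1789 = 3824
N̂ = 99604047 / 3824 ≈ 26047.1 → 26047

N ≈ 26,047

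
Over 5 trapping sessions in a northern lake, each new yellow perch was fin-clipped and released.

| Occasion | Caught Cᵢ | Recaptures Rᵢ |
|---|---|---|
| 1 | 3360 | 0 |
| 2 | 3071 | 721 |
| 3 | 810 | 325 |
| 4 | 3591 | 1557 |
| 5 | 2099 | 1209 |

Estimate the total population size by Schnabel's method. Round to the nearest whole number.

Marked at large before each occasion: Mᵢ = Σⱼ<ᵢ (Cⱼ − Rⱼ) → M1=0, M2=3360, M3=5710, M4=6195, M5=8229
Σ MᵢCᵢ = 0·3360 + 3360·3071 + 5710·810 + 6195·3591 + 8229·2099 = 0 + 10318560 + 4625100 + 22246245 + 17272671 = 54462576
Σ Rᵢ = 0 + 721 + 325 + 1557 + 1209 = 3812
N̂ = 54462576 / 3812 ≈ 14287.1 → 14287

N ≈ 14,287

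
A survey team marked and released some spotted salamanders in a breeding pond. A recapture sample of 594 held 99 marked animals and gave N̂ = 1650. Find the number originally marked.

M = 275

From N = M·C/R: M = N·R / C = 1650·99 / 594 = 163350 / 594 = 275.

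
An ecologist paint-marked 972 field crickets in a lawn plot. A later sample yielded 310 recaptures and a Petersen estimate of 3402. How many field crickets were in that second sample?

C = 1085

From N = M·C/R: C = N·R / M = 3402·310 / 972 = 1054620 / 972 = 1085.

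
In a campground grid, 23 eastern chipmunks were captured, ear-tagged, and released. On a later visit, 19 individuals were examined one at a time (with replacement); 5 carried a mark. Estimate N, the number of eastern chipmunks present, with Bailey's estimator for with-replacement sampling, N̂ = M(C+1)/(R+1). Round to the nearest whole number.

N ≈ 77

N̂ = 23·(19+1)/(5+1) = 23·20/6 = 460/6 ≈ 76.7 → 77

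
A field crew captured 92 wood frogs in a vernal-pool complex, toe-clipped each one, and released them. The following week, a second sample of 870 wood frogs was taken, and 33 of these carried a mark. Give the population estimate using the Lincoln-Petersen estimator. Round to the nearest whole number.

N ≈ 2425

The marked fraction in the recapture sample should equal the marked fraction in the population: 33/870 = 92/N.
N = (92 × 870) / 33 = 80040 / 33 ≈ 2425.45 → 2425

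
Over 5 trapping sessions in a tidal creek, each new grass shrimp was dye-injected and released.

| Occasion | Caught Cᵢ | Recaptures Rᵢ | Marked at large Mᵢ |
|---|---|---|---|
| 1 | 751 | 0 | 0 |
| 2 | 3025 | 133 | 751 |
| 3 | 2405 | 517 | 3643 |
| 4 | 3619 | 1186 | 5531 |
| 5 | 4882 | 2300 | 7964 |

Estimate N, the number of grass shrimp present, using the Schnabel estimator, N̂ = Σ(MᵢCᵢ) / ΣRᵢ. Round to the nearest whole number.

N ≈ 16,908

Σ MᵢCᵢ = 0·751 + 751·3025 + 3643·2405 + 5531·3619 + 7964·4882 = 0 + 2271775 + 8761415 + 20016689 + 38880248 = 69930127
Σ Rᵢ = 0 + 133 + 517 + 1186 + 2300 = 4136
N̂ = 69930127 / 4136 ≈ 16907.7 → 16908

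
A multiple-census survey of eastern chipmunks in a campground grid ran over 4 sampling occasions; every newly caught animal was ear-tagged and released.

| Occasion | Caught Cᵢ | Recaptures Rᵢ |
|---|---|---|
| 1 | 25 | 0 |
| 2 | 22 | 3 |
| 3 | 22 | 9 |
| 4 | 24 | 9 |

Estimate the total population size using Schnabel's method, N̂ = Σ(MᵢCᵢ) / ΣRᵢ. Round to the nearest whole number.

N ≈ 137

Marked at large before each occasion: Mᵢ = Σⱼ<ᵢ (Cⱼ − Rⱼ) → M1=0, M2=25, M3=44, M4=57
Σ MᵢCᵢ = 0·25 + 25·22 + 44·22 + 57·24 = 0 + 550 + 968 + 1368 = 2886
Σ Rᵢ = 0 + 3 + 9 + 9 = 21
N̂ = 2886 / 21 ≈ 137.4 → 137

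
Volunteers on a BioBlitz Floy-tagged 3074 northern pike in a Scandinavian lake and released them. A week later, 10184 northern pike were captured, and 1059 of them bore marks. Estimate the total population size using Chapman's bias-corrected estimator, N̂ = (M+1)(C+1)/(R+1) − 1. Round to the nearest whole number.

N̂ = (3074+1)(10184+1)/(1059+1) − 1 = 3075·10185/1060 − 1
= 31318875/1060 − 1 ≈ 29546.1 − 1 ≈ 29545.1 → 29545

N ≈ 29,545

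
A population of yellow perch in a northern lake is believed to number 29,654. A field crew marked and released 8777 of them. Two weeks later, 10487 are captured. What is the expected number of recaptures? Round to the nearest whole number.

expected recaptures ≈ 3104

Expected recaptures E[R] = M·C / N.
E[R] = 8777 × 10487 / 29654 = 92044399 / 29654 ≈ 3103.9 → 3104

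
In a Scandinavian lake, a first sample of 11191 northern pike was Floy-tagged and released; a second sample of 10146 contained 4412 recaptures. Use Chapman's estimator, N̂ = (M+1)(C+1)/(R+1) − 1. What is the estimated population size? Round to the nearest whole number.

N̂ = (11191+1)(10146+1)/(4412+1) − 1 = 11192·10147/4413 − 1
= 113565224/4413 − 1 ≈ 25734.2 − 1 ≈ 25733.2 → 25733

N ≈ 25,733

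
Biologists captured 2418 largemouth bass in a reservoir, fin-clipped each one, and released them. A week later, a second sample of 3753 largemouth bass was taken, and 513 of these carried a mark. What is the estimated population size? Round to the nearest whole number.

N ≈ 17,690

The marked fraction in the recapture sample should equal the marked fraction in the population: 513/3753 = 2418/N.
N = (2418 × 3753) / 513 = 9074754 / 513 ≈ 17689.6 → 17690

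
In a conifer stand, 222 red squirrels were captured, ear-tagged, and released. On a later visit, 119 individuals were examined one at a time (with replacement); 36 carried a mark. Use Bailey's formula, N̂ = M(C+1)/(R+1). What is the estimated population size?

N̂ = 222·(119+1)/(36+1) = 222·120/37 = 26640/37 = 720

N = 720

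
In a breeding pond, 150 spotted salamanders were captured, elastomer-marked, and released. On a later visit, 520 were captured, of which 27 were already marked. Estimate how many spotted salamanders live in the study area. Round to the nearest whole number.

N ≈ 2889

N = (150 × 520) / 27 = 78000 / 27 ≈ 2888.9 → 2889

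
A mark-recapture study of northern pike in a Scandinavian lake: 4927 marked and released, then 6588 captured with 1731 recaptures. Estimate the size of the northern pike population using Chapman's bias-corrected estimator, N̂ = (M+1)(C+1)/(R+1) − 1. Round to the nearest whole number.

N ≈ 18,746

N̂ = (4927+1)(6588+1)/(1731+1) − 1 = 4928·6589/1732 − 1
= 32470592/1732 − 1 ≈ 18747.45 − 1 ≈ 18746.45 → 18746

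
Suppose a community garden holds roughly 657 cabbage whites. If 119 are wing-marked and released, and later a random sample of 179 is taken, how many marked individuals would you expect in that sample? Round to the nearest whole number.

expected recaptures ≈ 32

Expected recaptures E[R] = M·C / N.
E[R] = 119 × 179 / 657 = 21301 / 657 ≈ 32.4 → 32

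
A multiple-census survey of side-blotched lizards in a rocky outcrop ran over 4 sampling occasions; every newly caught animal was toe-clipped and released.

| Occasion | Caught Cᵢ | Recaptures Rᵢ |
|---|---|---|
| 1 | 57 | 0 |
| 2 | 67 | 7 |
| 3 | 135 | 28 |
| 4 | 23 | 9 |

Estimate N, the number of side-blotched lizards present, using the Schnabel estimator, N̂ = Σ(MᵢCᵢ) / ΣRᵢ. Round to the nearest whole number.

N ≈ 563

Marked at large before each occasion: Mᵢ = Σⱼ<ᵢ (Cⱼ − Rⱼ) → M1=0, M2=57, M3=117, M4=224
Σ MᵢCᵢ = 0·57 + 57·67 + 117·135 + 224·23 = 0 + 3819 + 15795 + 5152 = 24766
Σ Rᵢ = 0 + 7 + 28 + 9 = 44
N̂ = 24766 / 44 ≈ 562.9 → 563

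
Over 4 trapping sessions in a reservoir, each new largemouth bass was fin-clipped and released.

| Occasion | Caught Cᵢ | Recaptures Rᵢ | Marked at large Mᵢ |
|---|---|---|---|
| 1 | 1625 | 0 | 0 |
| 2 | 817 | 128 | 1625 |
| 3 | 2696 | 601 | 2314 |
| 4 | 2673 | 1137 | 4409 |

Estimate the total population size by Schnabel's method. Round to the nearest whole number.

N ≈ 10,371

Σ MᵢCᵢ = 0·1625 + 1625·817 + 2314·2696 + 4409·2673 = 0 + 1327625 + 6238544 + 11785257 = 19351426
Σ Rᵢ = 0 + 128 + 601 + 1137 = 1866
N̂ = 19351426 / 1866 ≈ 10370.5 → 10371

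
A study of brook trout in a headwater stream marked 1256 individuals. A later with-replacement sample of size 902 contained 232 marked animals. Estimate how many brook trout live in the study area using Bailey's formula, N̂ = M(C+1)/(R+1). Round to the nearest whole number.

N̂ = 1256·(902+1)/(232+1) = 1256·903/233 = 1134168/233 ≈ 4867.7 → 4868

N ≈ 4868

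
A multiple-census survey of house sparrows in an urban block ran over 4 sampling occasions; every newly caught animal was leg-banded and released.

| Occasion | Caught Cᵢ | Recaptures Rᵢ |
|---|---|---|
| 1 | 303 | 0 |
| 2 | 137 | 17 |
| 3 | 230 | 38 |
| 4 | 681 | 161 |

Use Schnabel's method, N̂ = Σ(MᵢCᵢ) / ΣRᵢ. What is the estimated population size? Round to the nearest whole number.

N ≈ 2582

Marked at large before each occasion: Mᵢ = Σⱼ<ᵢ (Cⱼ − Rⱼ) → M1=0, M2=303, M3=423, M4=615
Σ MᵢCᵢ = 0·303 + 303·137 + 423·230 + 615·681 = 0 + 41511 + 97290 + 418815 = 557616
Σ Rᵢ = 0 + 17 + 38 + 161 = 216
N̂ = 557616 / 216 ≈ 2581.6 → 2582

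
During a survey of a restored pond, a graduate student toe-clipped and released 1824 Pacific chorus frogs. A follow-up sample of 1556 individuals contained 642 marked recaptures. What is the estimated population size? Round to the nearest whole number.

The marked fraction in the recapture sample should equal the marked fraction in the population: 642/1556 = 1824/N.
N = (1824 × 1556) / 642 = 2838144 / 642 ≈ 4420.8 → 4421

N ≈ 4421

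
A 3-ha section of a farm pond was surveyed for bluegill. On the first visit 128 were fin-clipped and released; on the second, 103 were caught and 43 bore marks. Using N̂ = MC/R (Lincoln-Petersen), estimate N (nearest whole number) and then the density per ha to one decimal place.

density ≈ 102.3 bluegill per ha

N̂ = 128·103/43 = 13184/43 ≈ 306.6 → 307
Density = N̂ / area = 307 / 3 ≈ 102.33 → 102.3 per ha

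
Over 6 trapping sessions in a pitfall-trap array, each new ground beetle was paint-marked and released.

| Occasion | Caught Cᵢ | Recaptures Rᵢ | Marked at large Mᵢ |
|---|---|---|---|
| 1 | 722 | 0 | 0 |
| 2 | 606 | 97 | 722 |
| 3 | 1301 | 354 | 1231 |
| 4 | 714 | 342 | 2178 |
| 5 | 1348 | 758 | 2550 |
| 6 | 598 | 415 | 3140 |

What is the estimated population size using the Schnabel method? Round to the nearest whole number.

Σ MᵢCᵢ = 0·722 + 722·606 + 1231·1301 + 2178·714 + 2550·1348 + 3140·598 = 0 + 437532 + 1601531 + 1555092 + 3437400 + 1877720 = 8909275
Σ Rᵢ = 0 + 97 + 354 + 342 + 758 + 415 = 1966
N̂ = 8909275 / 1966 ≈ 4531.7 → 4532

N ≈ 4532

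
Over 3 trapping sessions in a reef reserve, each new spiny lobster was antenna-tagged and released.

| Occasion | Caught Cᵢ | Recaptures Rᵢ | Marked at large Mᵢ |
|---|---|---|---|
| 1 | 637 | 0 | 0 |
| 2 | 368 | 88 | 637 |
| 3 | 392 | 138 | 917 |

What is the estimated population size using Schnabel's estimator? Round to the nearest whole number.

Σ MᵢCᵢ = 0·637 + 637·368 + 917·392 = 0 + 234416 + 359464 = 593880
Σ Rᵢ = 0 + 88 + 138 = 226
N̂ = 593880 / 226 ≈ 2627.8 → 2628

N ≈ 2628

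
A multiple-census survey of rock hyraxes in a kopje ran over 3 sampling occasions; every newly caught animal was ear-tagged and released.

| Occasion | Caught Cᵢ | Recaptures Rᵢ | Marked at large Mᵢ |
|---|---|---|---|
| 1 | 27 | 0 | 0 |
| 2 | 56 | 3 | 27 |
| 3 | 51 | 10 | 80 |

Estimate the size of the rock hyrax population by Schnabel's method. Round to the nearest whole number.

Σ MᵢCᵢ = 0·27 + 27·56 + 80·51 = 0 + 1512 + 4080 = 5592
Σ Rᵢ = 0 + 3 + 10 = 13
N̂ = 5592 / 13 ≈ 430.2 → 430

N ≈ 430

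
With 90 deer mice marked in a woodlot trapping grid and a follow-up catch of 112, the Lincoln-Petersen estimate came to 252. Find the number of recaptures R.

From N = M·C/R: R = M·C / N = 90·112 / 252 = 10080 / 252 = 40.

R = 40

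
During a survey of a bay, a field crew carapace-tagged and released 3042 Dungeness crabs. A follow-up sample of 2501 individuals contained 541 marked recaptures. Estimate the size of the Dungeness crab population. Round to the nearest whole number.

If marked individuals mix randomly, R/C ≈ M/N, giving N ≈ M·C/R.
N = (3042 × 2501) / 541 = 7608042 / 541 ≈ 14062.9 → 14063

N ≈ 14,063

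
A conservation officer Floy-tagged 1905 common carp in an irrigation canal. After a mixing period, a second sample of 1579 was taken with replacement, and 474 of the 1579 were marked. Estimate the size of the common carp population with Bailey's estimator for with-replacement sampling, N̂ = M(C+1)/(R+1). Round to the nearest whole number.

N̂ = 1905·(1579+1)/(474+1) = 1905·1580/475 = 3009900/475 ≈ 6336.6 → 6337

N ≈ 6337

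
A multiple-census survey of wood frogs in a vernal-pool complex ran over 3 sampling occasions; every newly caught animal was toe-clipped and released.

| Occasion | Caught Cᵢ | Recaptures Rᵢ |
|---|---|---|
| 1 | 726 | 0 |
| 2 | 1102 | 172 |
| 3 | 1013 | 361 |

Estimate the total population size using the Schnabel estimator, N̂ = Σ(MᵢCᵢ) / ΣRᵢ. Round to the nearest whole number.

Marked at large before each occasion: Mᵢ = Σⱼ<ᵢ (Cⱼ − Rⱼ) → M1=0, M2=726, M3=1656
Σ MᵢCᵢ = 0·726 + 726·1102 + 1656·1013 = 0 + 800052 + 1677528 = 2477580
Σ Rᵢ = 0 + 172 + 361 = 533
N̂ = 2477580 / 533 ≈ 4648.4 → 4648

N ≈ 4648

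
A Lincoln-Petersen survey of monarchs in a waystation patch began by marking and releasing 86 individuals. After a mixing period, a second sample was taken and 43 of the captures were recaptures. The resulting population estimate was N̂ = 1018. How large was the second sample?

From N = M·C/R: C = N·R / M = 1018·43 / 86 = 43774 / 86 = 509.

C = 509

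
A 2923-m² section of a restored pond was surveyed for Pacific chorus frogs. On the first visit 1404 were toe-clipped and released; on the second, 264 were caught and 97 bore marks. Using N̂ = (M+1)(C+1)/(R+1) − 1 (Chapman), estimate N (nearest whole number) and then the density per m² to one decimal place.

N̂ = 1405·265/98 − 1 = 372325/98 − 1 ≈ 3798.2 → 3798
Density = N̂ / area = 3798 / 2923 ≈ 1.30 → 1.3 per m²

density ≈ 1.3 Pacific chorus frogs per m²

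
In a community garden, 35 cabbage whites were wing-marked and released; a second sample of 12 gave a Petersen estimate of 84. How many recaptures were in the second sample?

From N = M·C/R: R = M·C / N = 35·12 / 84 = 420 / 84 = 5.

R = 5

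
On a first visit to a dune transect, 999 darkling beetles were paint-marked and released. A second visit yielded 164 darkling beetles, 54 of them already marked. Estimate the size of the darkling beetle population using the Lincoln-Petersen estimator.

Lincoln-Petersen assumes M/N = R/C, so N = M·C / R.
N = (999 × 164) / 54 = 163836 / 54 = 3034

N = 3034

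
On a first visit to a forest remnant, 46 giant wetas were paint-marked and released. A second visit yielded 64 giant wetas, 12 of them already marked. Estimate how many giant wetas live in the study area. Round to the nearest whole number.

If marked individuals mix randomly, R/C ≈ M/N, giving N ≈ M·C/R.
N = (46 × 64) / 12 = 2944 / 12 ≈ 245.3 → 245

N ≈ 245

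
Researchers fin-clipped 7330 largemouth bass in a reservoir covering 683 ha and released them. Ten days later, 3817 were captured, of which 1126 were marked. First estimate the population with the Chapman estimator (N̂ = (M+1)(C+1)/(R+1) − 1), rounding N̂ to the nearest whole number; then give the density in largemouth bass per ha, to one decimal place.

density ≈ 36.4 largemouth bass per ha

N̂ = 7331·3818/1127 − 1 = 27989758/1127 − 1 ≈ 24834.6 → 24835
Density = N̂ / area = 24835 / 683 ≈ 36.36 → 36.4 per ha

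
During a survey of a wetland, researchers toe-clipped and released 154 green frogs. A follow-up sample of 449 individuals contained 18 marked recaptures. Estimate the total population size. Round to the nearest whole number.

N ≈ 3841

Lincoln-Petersen assumes M/N = R/C, so N = M·C / R.
N = (154 × 449) / 18 = 69146 / 18 ≈ 3841.4 → 3841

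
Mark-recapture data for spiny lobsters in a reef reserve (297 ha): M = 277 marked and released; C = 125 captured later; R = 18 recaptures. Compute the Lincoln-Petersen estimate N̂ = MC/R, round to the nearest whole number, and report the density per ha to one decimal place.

N̂ = 277·125/18 = 34625/18 ≈ 1923.6 → 1924
Density = N̂ / area = 1924 / 297 ≈ 6.48 → 6.5 per ha

density ≈ 6.5 spiny lobsters per ha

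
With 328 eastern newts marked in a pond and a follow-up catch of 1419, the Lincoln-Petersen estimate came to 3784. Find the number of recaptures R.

R = 123

From N = M·C/R: R = M·C / N = 328·1419 / 3784 = 465432 / 3784 = 123.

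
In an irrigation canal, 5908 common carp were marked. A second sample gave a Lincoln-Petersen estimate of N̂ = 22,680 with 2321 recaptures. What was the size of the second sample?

C = 8910

From N = M·C/R: C = N·R / M = 22680·2321 / 5908 = 52640280 / 5908 = 8910.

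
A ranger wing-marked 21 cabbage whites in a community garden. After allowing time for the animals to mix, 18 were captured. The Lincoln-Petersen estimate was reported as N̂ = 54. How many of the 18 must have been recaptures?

R = 7

From N = M·C/R: R = M·C / N = 21·18 / 54 = 378 / 54 = 7.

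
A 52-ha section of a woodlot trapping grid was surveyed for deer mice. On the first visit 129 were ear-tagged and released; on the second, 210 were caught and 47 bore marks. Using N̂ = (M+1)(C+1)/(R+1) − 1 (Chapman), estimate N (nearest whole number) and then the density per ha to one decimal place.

density ≈ 11.0 deer mice per ha

N̂ = 130·211/48 − 1 = 27430/48 − 1 ≈ 570.46 → 570
Density = N̂ / area = 570 / 52 ≈ 10.96 → 11.0 per ha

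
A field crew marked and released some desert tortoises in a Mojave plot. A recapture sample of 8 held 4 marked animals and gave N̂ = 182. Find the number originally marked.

From N = M·C/R: M = N·R / C = 182·4 / 8 = 728 / 8 = 91.

M = 91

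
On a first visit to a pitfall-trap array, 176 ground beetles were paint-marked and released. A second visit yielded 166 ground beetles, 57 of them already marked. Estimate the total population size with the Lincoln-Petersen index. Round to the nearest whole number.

N ≈ 513

Lincoln-Petersen assumes M/N = R/C, so N = M·C / R.
N = (176 × 166) / 57 = 29216 / 57 ≈ 512.6 → 513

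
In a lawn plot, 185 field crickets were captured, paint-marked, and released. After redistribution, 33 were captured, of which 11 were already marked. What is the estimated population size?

Lincoln-Petersen assumes M/N = R/C, so N = M·C / R.
N = (185 × 33) / 11 = 6105 / 11 = 555

N = 555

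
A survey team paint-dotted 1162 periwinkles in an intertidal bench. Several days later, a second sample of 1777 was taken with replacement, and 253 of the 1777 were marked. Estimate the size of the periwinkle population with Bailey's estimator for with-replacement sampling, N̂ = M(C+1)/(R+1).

N̂ = 1162·(1777+1)/(253+1) = 1162·1778/254 = 2066036/254 = 8134

N = 8134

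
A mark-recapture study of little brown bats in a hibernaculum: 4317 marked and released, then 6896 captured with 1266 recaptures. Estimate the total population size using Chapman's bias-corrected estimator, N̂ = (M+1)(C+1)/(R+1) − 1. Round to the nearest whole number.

N̂ = (4317+1)(6896+1)/(1266+1) − 1 = 4318·6897/1267 − 1
= 29781246/1267 − 1 ≈ 23505.3 − 1 ≈ 23504.3 → 23504

N ≈ 23,504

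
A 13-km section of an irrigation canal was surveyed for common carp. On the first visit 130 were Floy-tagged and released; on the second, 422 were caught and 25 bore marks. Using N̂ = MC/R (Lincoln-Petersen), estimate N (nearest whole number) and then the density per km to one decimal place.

density ≈ 168.8 common carp per km

N̂ = 130·422/25 = 54860/25 ≈ 2194.4 → 2194
Density = N̂ / area = 2194 / 13 ≈ 168.77 → 168.8 per km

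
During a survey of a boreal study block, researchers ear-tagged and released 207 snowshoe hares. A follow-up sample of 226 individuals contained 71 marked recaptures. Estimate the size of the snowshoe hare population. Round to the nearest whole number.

N ≈ 659

The marked fraction in the recapture sample should equal the marked fraction in the population: 71/226 = 207/N.
N = (207 × 226) / 71 = 46782 / 71 ≈ 658.9 → 659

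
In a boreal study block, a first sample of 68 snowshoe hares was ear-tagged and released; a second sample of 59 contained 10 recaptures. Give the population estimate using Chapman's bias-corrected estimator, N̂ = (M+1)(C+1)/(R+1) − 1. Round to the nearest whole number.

N̂ = (68+1)(59+1)/(10+1) − 1 = 69·60/11 − 1
= 4140/11 − 1 ≈ 376.4 − 1 ≈ 375.4 → 375

N ≈ 375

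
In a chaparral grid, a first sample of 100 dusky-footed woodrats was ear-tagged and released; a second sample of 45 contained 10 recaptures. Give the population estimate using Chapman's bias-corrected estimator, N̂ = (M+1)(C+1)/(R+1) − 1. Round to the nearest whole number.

N ≈ 421

N̂ = (100+1)(45+1)/(10+1) − 1 = 101·46/11 − 1
= 4646/11 − 1 ≈ 422.4 − 1 ≈ 421.4 → 421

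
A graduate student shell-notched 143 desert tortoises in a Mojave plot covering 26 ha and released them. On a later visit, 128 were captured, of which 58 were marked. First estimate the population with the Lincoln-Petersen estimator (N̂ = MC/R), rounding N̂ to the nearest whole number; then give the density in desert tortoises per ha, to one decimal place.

density ≈ 12.2 desert tortoises per ha

N̂ = 143·128/58 = 18304/58 ≈ 315.6 → 316
Density = N̂ / area = 316 / 26 ≈ 12.15 → 12.2 per ha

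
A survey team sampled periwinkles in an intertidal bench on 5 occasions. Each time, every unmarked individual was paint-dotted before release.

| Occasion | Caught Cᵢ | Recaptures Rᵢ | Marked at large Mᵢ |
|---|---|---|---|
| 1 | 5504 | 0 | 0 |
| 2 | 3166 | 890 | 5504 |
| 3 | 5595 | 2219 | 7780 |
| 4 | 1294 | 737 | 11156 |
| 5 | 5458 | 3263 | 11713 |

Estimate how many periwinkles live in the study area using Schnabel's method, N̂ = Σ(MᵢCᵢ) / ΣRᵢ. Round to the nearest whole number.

Σ MᵢCᵢ = 0·5504 + 5504·3166 + 7780·5595 + 11156·1294 + 11713·5458 = 0 + 17425664 + 43529100 + 14435864 + 63929554 = 139320182
Σ Rᵢ = 0 + 890 + 2219 + 737 + 3263 = 7109
N̂ = 139320182 / 7109 ≈ 19597.7 → 19598

N ≈ 19,598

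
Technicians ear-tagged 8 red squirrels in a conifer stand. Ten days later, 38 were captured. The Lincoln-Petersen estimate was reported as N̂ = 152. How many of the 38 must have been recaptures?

From N = M·C/R: R = M·C / N = 8·38 / 152 = 304 / 152 = 2.

R = 2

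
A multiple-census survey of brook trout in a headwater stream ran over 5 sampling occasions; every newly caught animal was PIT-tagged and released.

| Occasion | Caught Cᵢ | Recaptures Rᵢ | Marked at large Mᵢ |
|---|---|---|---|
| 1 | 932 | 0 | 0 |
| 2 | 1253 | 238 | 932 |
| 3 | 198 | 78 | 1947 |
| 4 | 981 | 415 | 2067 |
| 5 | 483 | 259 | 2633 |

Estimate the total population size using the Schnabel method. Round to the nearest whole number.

Σ MᵢCᵢ = 0·932 + 932·1253 + 1947·198 + 2067·981 + 2633·483 = 0 + 1167796 + 385506 + 2027727 + 1271739 = 4852768
Σ Rᵢ = 0 + 238 + 78 + 415 + 259 = 990
N̂ = 4852768 / 990 ≈ 4901.8 → 4902

N ≈ 4902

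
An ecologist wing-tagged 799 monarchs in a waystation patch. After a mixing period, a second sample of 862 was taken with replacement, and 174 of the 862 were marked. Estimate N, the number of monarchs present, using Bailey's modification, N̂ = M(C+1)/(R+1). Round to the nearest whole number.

N ≈ 3940

N̂ = 799·(862+1)/(174+1) = 799·863/175 = 689537/175 ≈ 3940.2 → 3940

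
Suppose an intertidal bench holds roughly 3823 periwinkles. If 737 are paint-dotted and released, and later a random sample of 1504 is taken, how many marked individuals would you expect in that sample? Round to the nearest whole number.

The marked fraction of the population is 737/3823, so in a sample of 1504 expect C·(M/N) marked.
E[R] = 737 × 1504 / 3823 = 1108448 / 3823 ≈ 289.9 → 290

expected recaptures ≈ 290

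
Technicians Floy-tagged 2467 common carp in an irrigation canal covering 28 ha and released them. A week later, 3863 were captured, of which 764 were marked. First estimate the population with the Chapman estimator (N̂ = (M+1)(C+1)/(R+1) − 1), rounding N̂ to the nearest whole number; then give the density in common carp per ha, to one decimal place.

N̂ = 2468·3864/765 − 1 = 9536352/765 − 1 ≈ 12464.8 → 12465
Density = N̂ / area = 12465 / 28 ≈ 445.18 → 445.2 per ha

density ≈ 445.2 common carp per ha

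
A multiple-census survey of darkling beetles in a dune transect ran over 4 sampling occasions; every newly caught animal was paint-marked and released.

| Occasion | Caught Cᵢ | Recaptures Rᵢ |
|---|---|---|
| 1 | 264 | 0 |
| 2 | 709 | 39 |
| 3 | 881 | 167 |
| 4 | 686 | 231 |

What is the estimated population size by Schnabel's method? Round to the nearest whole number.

Marked at large before each occasion: Mᵢ = Σⱼ<ᵢ (Cⱼ − Rⱼ) → M1=0, M2=264, M3=934, M4=1648
Σ MᵢCᵢ = 0·264 + 264·709 + 934·881 + 1648·686 = 0 + 187176 + 822854 + 1130528 = 2140558
Σ Rᵢ = 0 + 39 + 167 + 231 = 437
N̂ = 2140558 / 437 ≈ 4898.3 → 4898

N ≈ 4898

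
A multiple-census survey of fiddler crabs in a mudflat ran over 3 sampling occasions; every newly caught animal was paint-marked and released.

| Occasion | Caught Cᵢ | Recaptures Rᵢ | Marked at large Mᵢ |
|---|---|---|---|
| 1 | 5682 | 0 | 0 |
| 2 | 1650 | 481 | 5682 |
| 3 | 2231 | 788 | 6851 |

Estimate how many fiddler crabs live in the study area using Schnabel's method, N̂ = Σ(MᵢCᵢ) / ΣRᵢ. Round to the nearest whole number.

Σ MᵢCᵢ = 0·5682 + 5682·1650 + 6851·2231 = 0 + 9375300 + 15284581 = 24659881
Σ Rᵢ = 0 + 481 + 788 = 1269
N̂ = 24659881 / 1269 ≈ 19432.5 → 19433

N ≈ 19,433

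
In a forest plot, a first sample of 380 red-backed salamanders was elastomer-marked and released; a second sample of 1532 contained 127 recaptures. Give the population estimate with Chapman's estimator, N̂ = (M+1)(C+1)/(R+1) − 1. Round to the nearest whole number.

N̂ = (380+1)(1532+1)/(127+1) − 1 = 381·1533/128 − 1
= 584073/128 − 1 ≈ 4563.1 − 1 ≈ 4562.1 → 4562

N ≈ 4562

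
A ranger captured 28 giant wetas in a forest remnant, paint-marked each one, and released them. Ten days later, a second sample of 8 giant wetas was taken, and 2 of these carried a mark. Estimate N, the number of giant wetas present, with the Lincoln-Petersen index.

N = (28 × 8) / 2 = 224 / 2 = 112

N = 112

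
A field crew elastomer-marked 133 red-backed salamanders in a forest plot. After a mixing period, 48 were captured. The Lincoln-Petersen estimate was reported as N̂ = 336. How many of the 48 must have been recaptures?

From N = M·C/R: R = M·C / N = 133·48 / 336 = 6384 / 336 = 19.

R = 19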